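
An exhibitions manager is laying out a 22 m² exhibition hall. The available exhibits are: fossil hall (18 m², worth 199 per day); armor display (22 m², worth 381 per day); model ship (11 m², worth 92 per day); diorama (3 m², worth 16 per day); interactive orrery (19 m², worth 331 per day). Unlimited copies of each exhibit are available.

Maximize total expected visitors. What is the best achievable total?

381

A density-first pass picks diorama + interactive orrery — 347 at 22 m².
Dropping diorama and interactive orrery frees 22 m²; slotting in armor display (22 m²) lifts the total to 381 at 22 m².
Nothing else within 22 m² beats 381.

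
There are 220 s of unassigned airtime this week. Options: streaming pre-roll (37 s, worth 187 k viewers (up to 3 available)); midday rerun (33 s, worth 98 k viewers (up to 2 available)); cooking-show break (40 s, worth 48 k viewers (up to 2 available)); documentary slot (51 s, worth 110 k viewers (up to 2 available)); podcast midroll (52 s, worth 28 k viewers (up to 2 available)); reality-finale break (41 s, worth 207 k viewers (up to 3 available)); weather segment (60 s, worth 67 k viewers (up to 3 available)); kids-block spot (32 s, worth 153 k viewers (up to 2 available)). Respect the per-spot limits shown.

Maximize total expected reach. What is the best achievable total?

1094

By expected reach per s: streaming pre-roll 5.05, reality-finale break 5.05, kids-block spot 4.78, midday rerun 2.97 lead.
Filling by ratio: 3×streaming pre-roll + 2×reality-finale break for 975, with 27 s left unused.
Replace streaming pre-roll with 2×kids-block spot: the trade gains 119 net, giving 1094 at 220 s.
Nothing else within 220 s beats 1094.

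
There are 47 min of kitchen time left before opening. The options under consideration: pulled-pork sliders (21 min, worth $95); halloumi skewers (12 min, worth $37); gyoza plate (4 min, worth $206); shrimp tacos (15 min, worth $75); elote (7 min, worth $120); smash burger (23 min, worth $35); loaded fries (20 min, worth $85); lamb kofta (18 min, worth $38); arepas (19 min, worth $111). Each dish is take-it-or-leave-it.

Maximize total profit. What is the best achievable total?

Density check — gyoza plate 51.50, elote 17.14, arepas 5.84, shrimp tacos 5.00 are the best per min.
The ratio ordering already packs tightly: gyoza plate + shrimp tacos + elote + arepas, 45 min, 512.

512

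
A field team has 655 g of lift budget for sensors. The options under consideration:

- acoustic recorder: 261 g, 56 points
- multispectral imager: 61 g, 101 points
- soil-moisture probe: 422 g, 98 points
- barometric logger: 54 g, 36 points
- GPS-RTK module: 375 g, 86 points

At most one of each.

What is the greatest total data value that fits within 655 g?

Taking multispectral imager + soil-moisture probe + barometric logger: 537 g used, 235 in data value.
The closest alternative, multispectral imager + barometric logger + GPS-RTK module, reaches only 223.

235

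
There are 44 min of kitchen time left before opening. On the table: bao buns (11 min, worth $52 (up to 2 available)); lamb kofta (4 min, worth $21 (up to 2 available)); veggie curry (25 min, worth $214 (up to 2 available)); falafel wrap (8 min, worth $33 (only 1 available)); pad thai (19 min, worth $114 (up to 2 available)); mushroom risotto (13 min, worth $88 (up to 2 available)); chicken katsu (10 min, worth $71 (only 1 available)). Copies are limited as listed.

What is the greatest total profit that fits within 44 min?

The ratio heuristic lands on 2×lamb kofta + veggie curry + chicken katsu (327) but leaves 1 min idle.
Replace 2×lamb kofta and chicken katsu with pad thai: the trade gains 1 net, giving 328 at 44 min.

328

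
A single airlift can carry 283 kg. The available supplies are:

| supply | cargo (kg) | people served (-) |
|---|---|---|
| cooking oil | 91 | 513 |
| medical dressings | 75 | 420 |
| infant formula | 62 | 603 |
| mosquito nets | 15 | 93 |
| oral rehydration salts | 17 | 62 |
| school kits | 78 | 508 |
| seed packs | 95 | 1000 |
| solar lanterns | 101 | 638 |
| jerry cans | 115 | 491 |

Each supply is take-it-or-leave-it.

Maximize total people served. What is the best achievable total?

By people served per kg: seed packs 10.53, infant formula 9.73, school kits 6.51 lead.
The ratio heuristic lands on infant formula + mosquito nets + oral rehydration salts + school kits + seed packs (2266) but leaves 16 kg idle.
Replace oral rehydration salts and school kits with solar lanterns: the trade gains 68 net, giving 2334 at 273 kg.
No other feasible combination exceeds 2334.

2334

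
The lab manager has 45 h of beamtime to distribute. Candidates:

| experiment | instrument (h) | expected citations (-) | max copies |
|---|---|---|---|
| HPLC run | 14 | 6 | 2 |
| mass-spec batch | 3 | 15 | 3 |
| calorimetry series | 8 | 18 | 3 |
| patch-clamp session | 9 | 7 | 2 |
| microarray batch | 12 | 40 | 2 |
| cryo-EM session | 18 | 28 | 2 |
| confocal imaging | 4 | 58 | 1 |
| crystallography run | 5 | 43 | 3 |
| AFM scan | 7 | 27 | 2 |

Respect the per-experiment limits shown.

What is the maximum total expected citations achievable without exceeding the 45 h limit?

286

3×mass-spec batch + confocal imaging + 3×crystallography run + 2×AFM scan uses 42 of the 45 h and totals 286.
The spare 3 h is too small for any remaining experiment, and no exchange beats 286.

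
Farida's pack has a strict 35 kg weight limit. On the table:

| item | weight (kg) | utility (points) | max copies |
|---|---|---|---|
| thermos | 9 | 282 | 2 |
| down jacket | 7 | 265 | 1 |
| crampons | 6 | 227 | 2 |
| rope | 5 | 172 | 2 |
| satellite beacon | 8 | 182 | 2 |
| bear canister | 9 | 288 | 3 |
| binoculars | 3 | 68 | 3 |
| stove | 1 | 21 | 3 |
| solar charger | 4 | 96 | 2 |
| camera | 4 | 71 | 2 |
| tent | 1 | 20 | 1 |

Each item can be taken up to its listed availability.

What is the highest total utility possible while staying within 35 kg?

1221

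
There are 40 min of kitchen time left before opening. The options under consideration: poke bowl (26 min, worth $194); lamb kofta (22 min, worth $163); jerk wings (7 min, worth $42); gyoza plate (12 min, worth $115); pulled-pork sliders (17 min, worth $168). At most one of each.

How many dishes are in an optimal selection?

Optimal total is 331.
lamb kofta + pulled-pork sliders hits 331 at 39 min.
Every optimal selection uses 2 dishes.

2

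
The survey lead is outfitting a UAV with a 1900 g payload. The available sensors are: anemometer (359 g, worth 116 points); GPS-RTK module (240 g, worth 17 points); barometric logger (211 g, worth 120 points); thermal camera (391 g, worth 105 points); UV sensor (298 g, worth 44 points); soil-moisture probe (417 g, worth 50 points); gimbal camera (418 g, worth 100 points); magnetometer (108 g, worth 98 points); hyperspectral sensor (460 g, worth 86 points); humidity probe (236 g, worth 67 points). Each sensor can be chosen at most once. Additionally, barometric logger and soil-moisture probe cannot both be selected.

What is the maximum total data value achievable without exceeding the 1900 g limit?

606

Ranking by ratio (data value/g): magnetometer 0.91, barometric logger 0.57, anemometer 0.32, humidity probe 0.28.
Best packing: anemometer + barometric logger + thermal camera + gimbal camera + magnetometer + humidity probe — 1723 g, 606 total.
The closest alternative, anemometer + barometric logger + thermal camera + magnetometer + hyperspectral sensor + humidity probe, reaches only 592.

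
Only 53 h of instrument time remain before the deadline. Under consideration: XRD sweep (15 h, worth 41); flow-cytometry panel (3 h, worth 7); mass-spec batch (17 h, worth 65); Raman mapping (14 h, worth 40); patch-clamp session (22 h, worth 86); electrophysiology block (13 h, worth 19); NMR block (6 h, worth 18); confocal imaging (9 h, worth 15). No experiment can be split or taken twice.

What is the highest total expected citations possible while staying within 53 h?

191

Taking the top-ratio experiments first gives flow-cytometry panel + mass-spec batch + patch-clamp session + NMR block for 176 (48 h).
Replace flow-cytometry panel and NMR block with Raman mapping: the trade gains 15 net, giving 191 at 53 h.
That's the maximum — no swap from here does better than 191.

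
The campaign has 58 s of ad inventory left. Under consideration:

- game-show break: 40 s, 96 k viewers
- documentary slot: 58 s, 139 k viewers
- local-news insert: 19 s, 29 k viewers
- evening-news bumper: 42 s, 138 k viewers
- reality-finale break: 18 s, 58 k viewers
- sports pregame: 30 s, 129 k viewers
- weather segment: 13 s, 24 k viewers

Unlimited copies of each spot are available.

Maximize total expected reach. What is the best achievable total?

187

Density check — sports pregame 4.30, evening-news bumper 3.29, reality-finale break 3.22, game-show break 2.40 are the best per s.
Reality-finale break + sports pregame uses 48 of the 58 s and totals 187.
Nothing else within 58 s beats 187.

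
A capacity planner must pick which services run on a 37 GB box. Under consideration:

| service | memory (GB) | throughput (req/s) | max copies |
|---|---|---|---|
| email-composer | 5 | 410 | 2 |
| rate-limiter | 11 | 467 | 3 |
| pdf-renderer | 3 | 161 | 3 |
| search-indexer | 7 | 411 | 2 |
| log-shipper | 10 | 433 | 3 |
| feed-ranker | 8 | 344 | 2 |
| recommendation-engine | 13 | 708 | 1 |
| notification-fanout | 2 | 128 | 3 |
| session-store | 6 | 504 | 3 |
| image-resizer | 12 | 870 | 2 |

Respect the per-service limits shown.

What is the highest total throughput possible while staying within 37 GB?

2920

Taking the top-ratio services first gives 2×email-composer + pdf-renderer + 3×notification-fanout + 3×session-store for 2877 (37 GB).
Replace email-composer and pdf-renderer and 2×notification-fanout with image-resizer: the trade gains 43 net, giving 2920 at 37 GB.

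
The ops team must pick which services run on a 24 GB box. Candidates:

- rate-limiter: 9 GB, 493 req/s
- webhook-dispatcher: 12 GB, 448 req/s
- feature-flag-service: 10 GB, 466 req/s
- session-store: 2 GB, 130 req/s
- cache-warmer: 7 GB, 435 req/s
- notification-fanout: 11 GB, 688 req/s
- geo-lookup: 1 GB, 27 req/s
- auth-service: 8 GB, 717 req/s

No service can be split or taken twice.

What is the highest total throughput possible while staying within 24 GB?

Ranking by ratio (throughput/GB): auth-service 89.62, session-store 65.00, notification-fanout 62.55.
A density-first pass picks session-store + notification-fanout + geo-lookup + auth-service — 1562 at 22 GB.
Reworking the packing: rate-limiter + cache-warmer + auth-service uses 24 GB and improves the total to 1645.
The closest alternative, session-store + notification-fanout + geo-lookup + auth-service, reaches only 1562.

1645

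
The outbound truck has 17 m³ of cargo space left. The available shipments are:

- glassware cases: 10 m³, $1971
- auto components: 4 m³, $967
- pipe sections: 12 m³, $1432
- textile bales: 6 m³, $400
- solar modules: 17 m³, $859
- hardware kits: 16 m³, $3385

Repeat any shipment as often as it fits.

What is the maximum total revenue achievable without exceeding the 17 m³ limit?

3868

Ranking by ratio (revenue/m³): auto components 241.75, hardware kits 211.56, glassware cases 197.10, pipe sections 119.33.
Best packing: 4×auto components — 16 m³, 3868 total.
No other feasible combination exceeds 3868.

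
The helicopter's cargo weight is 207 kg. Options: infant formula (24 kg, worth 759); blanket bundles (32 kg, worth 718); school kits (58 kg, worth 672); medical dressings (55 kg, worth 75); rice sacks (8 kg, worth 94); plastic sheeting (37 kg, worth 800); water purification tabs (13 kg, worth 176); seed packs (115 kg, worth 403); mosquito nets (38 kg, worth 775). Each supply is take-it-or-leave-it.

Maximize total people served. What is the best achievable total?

A density-first pass picks infant formula + blanket bundles + medical dressings + rice sacks + plastic sheeting + water purification tabs + mosquito nets — 3397 at 207 kg.
Dropping medical dressings and rice sacks frees 63 kg; slotting in school kits (58 kg) lifts the total to 3900 at 202 kg.

3900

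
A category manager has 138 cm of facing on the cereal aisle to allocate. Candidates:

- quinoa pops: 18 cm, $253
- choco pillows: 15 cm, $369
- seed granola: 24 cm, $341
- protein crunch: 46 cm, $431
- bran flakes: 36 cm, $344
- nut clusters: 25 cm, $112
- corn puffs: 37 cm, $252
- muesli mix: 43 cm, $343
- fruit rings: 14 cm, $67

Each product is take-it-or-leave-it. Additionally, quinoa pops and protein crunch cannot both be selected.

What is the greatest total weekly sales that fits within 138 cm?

Quinoa pops + choco pillows + seed granola + bran flakes + muesli mix uses 136 of the 138 cm and totals 1650.

1650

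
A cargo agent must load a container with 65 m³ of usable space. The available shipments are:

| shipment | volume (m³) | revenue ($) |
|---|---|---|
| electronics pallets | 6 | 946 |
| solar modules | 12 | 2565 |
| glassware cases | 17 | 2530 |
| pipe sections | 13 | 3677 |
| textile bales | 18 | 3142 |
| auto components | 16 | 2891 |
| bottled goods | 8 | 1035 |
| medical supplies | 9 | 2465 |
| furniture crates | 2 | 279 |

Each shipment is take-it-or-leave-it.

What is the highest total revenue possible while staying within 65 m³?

13579

Ranking by ratio (revenue/m³): pipe sections 282.85, medical supplies 273.89, solar modules 213.75, auto components 180.69.
Taking the top-ratio shipments first gives electronics pallets + solar modules + pipe sections + auto components + medical supplies + furniture crates for 12823 (58 m³).
Replace furniture crates with bottled goods: the trade gains 756 net, giving 13579 at 64 m³.
That's the maximum — no swap from here does better than 13579.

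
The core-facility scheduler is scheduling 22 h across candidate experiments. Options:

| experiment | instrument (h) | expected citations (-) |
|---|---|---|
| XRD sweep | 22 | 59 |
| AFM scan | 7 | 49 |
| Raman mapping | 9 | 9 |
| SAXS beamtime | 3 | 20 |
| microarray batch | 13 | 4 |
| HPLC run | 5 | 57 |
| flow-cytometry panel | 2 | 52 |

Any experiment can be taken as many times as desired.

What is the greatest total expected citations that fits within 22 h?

Taking 11×flow-cytometry panel: 22 h used, 572 in expected citations.
No other feasible combination exceeds 572.

572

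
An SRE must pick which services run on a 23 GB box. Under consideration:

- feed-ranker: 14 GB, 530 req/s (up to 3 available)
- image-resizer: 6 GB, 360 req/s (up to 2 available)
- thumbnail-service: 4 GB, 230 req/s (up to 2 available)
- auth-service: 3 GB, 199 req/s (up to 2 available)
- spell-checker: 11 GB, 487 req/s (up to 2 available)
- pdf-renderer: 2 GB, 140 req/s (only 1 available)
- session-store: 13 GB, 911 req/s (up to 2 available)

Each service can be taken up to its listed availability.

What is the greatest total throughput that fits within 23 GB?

A density-first pass picks 2×auth-service + pdf-renderer + session-store — 1449 at 21 GB.
Replace pdf-renderer with thumbnail-service: the trade gains 90 net, giving 1539 at 23 GB.

1539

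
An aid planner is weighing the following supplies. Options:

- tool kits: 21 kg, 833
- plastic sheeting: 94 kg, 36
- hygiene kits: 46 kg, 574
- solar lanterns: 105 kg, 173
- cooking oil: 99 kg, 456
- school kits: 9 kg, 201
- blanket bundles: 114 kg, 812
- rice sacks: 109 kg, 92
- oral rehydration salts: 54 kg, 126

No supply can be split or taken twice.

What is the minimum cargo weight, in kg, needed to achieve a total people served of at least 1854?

Minimise kg subject to total people served ≥ 1854.
tool kits + hygiene kits + cooking oil reaches 1863 using 166 kg.
Any bundle with less than 166 kg falls short of 1854.

166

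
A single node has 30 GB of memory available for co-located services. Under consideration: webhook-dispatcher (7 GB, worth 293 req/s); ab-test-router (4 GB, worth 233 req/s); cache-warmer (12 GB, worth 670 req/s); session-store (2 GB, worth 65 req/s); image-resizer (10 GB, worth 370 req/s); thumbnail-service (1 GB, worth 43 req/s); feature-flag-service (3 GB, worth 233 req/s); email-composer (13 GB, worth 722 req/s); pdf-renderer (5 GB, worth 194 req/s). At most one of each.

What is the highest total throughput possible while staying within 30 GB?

Ranking by ratio (throughput/GB): feature-flag-service 77.67, ab-test-router 58.25, cache-warmer 55.83, email-composer 55.54.
Filling by ratio: webhook-dispatcher + ab-test-router + cache-warmer + session-store + thumbnail-service + feature-flag-service for 1537, with 1 GB left unused.
Replace webhook-dispatcher and ab-test-router and thumbnail-service with email-composer: the trade gains 153 net, giving 1690 at 30 GB.
The closest alternative, ab-test-router + cache-warmer + thumbnail-service + email-composer, reaches only 1668.

1690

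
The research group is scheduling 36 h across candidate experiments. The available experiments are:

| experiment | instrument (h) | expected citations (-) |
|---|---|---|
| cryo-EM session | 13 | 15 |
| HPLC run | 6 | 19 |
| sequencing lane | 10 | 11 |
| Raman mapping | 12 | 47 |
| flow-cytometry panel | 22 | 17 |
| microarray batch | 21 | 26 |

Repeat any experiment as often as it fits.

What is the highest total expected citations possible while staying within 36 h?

141

Best packing: 3×Raman mapping — 36 h, 141 total.
Every other selection either busts 36 h or fails to beat 141.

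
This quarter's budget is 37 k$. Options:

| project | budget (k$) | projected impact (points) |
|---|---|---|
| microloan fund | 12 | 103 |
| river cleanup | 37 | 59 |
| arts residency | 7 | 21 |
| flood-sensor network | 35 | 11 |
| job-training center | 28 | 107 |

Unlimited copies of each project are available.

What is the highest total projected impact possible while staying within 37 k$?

309

Taking 3×microloan fund: 36 k$ used, 309 in projected impact.
That's the maximum — no swap from here does better than 309.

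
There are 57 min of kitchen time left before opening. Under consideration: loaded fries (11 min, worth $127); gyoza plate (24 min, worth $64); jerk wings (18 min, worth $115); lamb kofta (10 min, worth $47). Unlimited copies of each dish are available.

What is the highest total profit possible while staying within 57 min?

The ratio ordering already packs tightly: 5×loaded fries, 55 min, 635.
Nothing else within 57 min beats 635.

635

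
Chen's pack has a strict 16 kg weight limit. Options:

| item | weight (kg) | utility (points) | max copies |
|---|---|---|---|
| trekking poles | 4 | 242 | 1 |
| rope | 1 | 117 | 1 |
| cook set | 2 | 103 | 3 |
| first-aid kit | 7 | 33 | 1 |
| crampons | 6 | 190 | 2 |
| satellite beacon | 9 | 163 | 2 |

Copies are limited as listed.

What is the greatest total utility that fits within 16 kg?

Ranking by ratio (utility/kg): rope 117.00, trekking poles 60.50, cook set 51.50.
Filling by ratio: trekking poles + rope + 3×cook set for 668, with 5 kg left unused.
Replace cook set with crampons: the trade gains 87 net, giving 755 at 15 kg.
Every other selection either busts 16 kg or exceeds an availability limit or fails to beat 755.

755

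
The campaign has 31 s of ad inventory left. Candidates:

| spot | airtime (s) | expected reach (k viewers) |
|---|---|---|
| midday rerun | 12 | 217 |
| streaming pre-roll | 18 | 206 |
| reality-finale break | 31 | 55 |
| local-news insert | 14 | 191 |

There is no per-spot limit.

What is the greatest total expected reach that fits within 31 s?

The ratio ordering already packs tightly: 2×midday rerun, 24 s, 434.

434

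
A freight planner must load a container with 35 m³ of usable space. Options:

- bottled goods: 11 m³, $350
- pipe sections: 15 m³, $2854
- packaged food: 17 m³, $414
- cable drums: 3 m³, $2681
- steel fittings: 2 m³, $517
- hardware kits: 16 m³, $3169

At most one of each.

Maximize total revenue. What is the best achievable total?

Ranking by ratio (revenue/m³): cable drums 893.67, steel fittings 258.50, hardware kits 198.06, pipe sections 190.27.
Filling by ratio: bottled goods + cable drums + steel fittings + hardware kits for 6717, with 3 m³ left unused.
Dropping bottled goods and steel fittings frees 13 m³; slotting in pipe sections (15 m³) lifts the total to 8704 at 34 m³.
Runner-up bottled goods + cable drums + steel fittings + hardware kits tops out at 6717.

8704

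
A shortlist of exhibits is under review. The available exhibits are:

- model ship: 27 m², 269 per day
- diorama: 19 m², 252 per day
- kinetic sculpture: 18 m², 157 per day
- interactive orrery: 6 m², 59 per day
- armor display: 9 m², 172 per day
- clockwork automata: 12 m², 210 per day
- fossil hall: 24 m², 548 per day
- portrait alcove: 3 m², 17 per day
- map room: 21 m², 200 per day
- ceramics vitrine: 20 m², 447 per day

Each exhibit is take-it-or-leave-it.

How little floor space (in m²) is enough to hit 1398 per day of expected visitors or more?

Look for the lowest-floor combination reaching 1398.
Taking interactive orrery + armor display + clockwork automata + fossil hall + ceramics vitrine gives 1436 (≥ 1398) for 71 m².
Any bundle with less than 71 m² falls short of 1398.

71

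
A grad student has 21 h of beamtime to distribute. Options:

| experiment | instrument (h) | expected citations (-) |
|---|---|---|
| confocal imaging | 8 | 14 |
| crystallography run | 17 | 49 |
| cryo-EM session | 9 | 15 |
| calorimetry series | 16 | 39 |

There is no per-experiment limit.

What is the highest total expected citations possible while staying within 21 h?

49

The ratio ordering already packs tightly: crystallography run, 17 h, 49.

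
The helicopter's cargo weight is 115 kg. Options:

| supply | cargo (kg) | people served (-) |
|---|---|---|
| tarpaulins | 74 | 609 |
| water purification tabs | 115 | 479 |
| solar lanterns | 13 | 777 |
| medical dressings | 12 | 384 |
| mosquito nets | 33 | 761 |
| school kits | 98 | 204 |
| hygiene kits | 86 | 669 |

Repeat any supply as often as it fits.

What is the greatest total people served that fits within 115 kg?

6216

Taking 8×solar lanterns: 104 kg used, 6216 in people served.
No other feasible combination exceeds 6216.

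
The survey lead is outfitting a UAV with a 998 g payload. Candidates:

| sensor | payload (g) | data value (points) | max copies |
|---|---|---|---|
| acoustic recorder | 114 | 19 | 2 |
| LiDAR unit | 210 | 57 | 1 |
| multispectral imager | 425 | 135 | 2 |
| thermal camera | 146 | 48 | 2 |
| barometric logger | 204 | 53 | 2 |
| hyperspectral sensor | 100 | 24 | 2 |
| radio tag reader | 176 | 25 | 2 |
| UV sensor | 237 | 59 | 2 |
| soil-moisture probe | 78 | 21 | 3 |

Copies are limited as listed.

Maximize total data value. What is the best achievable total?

By data value per g: thermal camera 0.33, multispectral imager 0.32, LiDAR unit 0.27 lead.
Greedy by ratio would take LiDAR unit + multispectral imager + 2×thermal camera: 927 g used, total 288.
Dropping LiDAR unit and thermal camera frees 356 g; slotting in multispectral imager (425 g) lifts the total to 318 at 996 g.
Nothing else within 998 g beats 318.

318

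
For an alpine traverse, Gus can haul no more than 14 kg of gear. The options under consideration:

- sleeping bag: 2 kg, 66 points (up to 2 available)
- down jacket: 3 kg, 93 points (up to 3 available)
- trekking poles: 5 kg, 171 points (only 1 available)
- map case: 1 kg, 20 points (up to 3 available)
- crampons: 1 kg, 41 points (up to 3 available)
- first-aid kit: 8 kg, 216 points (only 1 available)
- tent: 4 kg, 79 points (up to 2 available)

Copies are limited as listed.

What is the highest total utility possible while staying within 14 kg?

A density-first pass picks 2×sleeping bag + trekking poles + 2×map case + 3×crampons — 466 at 14 kg.
The 6 kg tied up in 2×sleeping bag and 2×map case is better spent on 2×down jacket — total rises to 480 (14 kg).
Nothing else within 14 kg beats 480.

480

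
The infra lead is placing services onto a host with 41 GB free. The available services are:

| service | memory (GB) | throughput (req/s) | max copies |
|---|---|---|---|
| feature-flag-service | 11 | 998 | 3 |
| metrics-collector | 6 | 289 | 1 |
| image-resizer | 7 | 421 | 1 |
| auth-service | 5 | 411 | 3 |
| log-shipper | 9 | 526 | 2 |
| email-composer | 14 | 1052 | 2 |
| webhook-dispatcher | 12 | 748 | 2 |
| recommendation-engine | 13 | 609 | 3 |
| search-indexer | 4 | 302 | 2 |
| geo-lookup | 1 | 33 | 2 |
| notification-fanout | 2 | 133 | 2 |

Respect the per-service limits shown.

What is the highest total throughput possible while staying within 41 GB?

3598

Greedy by ratio would take 3×feature-flag-service + auth-service + geo-lookup + notification-fanout: 41 GB used, total 3571.
Dropping auth-service and geo-lookup and notification-fanout frees 8 GB; slotting in 2×search-indexer (8 GB) lifts the total to 3598 at 41 GB.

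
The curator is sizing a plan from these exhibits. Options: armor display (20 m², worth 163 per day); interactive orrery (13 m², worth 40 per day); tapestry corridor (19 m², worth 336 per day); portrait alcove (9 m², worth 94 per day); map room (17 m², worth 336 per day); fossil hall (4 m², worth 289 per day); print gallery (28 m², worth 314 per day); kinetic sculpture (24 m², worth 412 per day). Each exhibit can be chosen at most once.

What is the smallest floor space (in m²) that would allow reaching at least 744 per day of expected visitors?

Look for the lowest-floor combination reaching 744.
Taking portrait alcove + fossil hall + kinetic sculpture gives 795 (≥ 744) for 37 m².
No combination under 37 m² hits 744.

37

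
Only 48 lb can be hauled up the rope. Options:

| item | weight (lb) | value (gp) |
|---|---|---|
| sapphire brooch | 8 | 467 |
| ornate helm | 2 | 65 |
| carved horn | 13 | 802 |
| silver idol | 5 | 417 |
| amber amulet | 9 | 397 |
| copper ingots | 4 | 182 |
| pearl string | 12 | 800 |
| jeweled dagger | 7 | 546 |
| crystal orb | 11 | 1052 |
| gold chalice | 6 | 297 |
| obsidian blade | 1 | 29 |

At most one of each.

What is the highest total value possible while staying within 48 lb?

Best packing: carved horn + silver idol + pearl string + jeweled dagger + crystal orb — 48 lb, 3617 total.
Runner-up sapphire brooch + silver idol + copper ingots + pearl string + jeweled dagger + crystal orb + obsidian blade tops out at 3493.

3617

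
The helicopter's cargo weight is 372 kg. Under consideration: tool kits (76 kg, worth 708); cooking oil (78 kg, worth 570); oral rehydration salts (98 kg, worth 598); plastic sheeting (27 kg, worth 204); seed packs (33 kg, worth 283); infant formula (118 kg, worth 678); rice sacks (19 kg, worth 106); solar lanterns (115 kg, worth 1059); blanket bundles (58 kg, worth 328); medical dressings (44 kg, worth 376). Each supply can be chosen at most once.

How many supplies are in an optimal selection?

Best achievable people served is 3102.
For example tool kits + cooking oil + seed packs + rice sacks + solar lanterns + medical dressings achieves it, using 365 kg.
Any selection reaching 3102 contains exactly 6 supplies.

6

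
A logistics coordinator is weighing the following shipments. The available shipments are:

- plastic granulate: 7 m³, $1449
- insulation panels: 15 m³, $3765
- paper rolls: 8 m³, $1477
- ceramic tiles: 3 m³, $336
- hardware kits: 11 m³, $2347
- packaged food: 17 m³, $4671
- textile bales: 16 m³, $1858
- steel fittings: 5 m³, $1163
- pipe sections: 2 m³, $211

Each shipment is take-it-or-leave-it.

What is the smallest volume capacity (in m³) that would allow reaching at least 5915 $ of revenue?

24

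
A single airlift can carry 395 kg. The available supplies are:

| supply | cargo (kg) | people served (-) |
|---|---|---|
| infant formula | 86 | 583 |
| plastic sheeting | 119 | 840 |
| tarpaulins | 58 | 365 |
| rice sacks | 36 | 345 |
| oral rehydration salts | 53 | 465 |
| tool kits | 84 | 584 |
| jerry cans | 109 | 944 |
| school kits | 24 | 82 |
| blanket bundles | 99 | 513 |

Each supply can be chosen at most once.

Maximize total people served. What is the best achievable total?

3003

By people served per kg: rice sacks 9.58, oral rehydration salts 8.77, jerry cans 8.66, plastic sheeting 7.06 lead.
A density-first pass picks plastic sheeting + tarpaulins + rice sacks + oral rehydration salts + jerry cans — 2959 at 375 kg.
Using the slack differently, infant formula + rice sacks + oral rehydration salts + tool kits + jerry cans + school kits comes to 3003 at 392 kg.
Runner-up plastic sheeting + tarpaulins + rice sacks + oral rehydration salts + jerry cans tops out at 2959.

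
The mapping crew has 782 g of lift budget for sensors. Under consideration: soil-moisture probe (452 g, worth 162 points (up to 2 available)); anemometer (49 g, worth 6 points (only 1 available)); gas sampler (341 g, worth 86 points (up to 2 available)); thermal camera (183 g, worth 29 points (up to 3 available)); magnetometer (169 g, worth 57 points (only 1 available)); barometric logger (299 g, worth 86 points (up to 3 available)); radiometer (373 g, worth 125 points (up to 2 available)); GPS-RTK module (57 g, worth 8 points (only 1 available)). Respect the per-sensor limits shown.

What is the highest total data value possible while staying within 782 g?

250

The ratio heuristic lands on soil-moisture probe + anemometer + magnetometer + GPS-RTK module (233) but leaves 55 g idle.
A better packing is 2×radiometer: 746 g, total 250.
That's the maximum — no swap from here does better than 250.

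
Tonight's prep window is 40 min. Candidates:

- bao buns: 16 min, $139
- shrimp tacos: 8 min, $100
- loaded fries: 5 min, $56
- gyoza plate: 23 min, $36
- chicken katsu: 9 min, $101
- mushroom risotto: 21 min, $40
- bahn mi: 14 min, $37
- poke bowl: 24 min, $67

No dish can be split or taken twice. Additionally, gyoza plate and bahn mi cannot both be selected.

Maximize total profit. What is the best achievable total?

396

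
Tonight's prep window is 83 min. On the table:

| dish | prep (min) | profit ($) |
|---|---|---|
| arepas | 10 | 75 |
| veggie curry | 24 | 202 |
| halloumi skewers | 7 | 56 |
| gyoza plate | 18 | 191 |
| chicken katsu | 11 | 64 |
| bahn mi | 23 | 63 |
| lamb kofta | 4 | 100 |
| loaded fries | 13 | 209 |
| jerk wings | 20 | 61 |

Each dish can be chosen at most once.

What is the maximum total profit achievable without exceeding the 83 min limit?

841

A density-first pass picks arepas + veggie curry + halloumi skewers + gyoza plate + lamb kofta + loaded fries — 833 at 76 min.
Replace halloumi skewers with chicken katsu: the trade gains 8 net, giving 841 at 80 min.
Runner-up arepas + veggie curry + halloumi skewers + gyoza plate + lamb kofta + loaded fries tops out at 833.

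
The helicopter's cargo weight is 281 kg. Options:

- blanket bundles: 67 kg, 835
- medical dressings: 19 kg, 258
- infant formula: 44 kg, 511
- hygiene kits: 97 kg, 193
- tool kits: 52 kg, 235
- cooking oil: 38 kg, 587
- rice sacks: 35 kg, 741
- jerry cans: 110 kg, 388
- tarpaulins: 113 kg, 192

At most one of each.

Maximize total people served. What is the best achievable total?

By people served per kg: rice sacks 21.17, cooking oil 15.45, medical dressings 13.58 lead.
Taking blanket bundles + medical dressings + infant formula + tool kits + cooking oil + rice sacks: 255 kg used, 3167 in people served.
The spare 26 kg is too small for any remaining supply, and no exchange beats 3167.

3167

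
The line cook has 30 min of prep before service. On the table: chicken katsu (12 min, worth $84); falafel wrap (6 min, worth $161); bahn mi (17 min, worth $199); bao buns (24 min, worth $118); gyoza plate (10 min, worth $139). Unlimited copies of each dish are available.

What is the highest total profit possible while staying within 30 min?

805

5×falafel wrap uses 30 of the 30 min and totals 805.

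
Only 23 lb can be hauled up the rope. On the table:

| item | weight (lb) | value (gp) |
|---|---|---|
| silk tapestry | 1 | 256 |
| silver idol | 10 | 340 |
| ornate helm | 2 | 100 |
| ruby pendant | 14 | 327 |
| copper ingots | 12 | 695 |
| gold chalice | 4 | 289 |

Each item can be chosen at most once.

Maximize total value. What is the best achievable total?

1340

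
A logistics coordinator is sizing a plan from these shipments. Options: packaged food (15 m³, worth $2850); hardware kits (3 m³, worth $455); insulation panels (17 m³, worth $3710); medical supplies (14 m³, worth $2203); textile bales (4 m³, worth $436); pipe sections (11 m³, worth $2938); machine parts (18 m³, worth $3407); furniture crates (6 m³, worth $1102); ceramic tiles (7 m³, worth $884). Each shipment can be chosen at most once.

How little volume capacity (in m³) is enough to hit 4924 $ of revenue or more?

24

Minimise m³ subject to total revenue ≥ 4924.
hardware kits + textile bales + pipe sections + furniture crates: 4931 revenue at 24 m³.
No combination under 24 m³ hits 4924.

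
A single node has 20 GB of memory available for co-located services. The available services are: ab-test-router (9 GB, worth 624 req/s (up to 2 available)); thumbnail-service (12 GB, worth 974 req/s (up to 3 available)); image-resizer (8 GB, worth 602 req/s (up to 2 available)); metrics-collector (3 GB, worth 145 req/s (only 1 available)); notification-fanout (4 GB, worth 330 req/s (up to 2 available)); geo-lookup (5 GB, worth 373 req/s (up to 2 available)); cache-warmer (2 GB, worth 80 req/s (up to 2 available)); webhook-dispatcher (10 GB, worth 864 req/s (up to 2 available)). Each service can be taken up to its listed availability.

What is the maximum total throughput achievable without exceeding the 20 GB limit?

1728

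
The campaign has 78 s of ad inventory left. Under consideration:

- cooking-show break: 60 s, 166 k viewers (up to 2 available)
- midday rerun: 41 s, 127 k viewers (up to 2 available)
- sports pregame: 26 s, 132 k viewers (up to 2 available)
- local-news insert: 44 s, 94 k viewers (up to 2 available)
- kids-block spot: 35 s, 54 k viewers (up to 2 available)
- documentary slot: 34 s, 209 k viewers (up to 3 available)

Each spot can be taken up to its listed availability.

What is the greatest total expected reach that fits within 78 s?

418

The ratio ordering already packs tightly: 2×documentary slot, 68 s, 418.
That's the maximum — no swap from here does better than 418.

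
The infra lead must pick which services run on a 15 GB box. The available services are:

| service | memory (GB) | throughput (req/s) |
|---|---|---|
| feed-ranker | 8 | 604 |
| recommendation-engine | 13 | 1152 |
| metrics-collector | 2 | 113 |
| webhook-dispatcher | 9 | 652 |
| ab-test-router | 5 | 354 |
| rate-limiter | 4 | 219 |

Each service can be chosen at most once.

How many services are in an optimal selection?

Optimal total is 1265.
One optimal bundle: recommendation-engine + metrics-collector (15 GB).
Any selection reaching 1265 contains exactly 2 services.

2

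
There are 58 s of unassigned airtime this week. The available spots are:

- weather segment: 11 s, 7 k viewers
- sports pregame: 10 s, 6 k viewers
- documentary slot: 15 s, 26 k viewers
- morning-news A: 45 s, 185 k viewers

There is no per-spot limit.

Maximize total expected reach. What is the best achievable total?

Taking weather segment + morning-news A: 56 s used, 192 in expected reach.
Every other selection either busts 58 s or fails to beat 192.

192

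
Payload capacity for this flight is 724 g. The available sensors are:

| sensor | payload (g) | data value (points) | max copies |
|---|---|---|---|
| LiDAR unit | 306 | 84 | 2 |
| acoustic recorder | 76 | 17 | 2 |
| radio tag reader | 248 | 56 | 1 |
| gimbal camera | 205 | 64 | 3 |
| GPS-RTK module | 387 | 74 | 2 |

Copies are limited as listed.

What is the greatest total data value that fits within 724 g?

212

Greedy by ratio would take acoustic recorder + 3×gimbal camera: 691 g used, total 209.
Replace acoustic recorder and gimbal camera with LiDAR unit: the trade gains 3 net, giving 212 at 716 g.
Nothing else within 724 g beats 212.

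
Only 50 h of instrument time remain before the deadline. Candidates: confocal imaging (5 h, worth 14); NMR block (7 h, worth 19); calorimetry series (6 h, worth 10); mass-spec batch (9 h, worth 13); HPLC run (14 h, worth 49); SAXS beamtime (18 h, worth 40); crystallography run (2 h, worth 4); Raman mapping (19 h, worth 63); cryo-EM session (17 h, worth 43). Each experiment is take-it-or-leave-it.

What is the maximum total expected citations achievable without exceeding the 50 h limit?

Ranking by ratio (expected citations/h): HPLC run 3.50, Raman mapping 3.32, confocal imaging 2.80.
A density-first pass picks confocal imaging + NMR block + HPLC run + crystallography run + Raman mapping — 149 at 47 h.
Dropping confocal imaging and NMR block and crystallography run frees 14 h; slotting in cryo-EM session (17 h) lifts the total to 155 at 50 h.
The closest alternative, confocal imaging + NMR block + HPLC run + crystallography run + Raman mapping, reaches only 149.

155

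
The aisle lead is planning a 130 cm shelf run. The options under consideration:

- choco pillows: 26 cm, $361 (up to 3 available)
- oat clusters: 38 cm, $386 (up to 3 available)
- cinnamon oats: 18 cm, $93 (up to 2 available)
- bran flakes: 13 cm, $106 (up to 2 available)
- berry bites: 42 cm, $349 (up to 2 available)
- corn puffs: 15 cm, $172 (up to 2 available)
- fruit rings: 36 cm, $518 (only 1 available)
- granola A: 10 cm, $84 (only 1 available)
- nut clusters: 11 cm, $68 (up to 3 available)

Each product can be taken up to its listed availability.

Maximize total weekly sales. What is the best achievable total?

Taking 3×choco pillows + corn puffs + fruit rings: 129 cm used, 1773 in weekly sales.

1773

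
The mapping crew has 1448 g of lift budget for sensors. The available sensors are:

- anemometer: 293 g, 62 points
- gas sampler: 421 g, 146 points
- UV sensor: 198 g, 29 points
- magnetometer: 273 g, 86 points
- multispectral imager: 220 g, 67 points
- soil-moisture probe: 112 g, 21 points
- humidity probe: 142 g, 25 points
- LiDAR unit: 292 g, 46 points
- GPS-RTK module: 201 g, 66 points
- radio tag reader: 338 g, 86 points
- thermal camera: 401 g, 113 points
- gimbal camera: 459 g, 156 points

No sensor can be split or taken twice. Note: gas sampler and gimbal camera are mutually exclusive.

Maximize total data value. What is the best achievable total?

442

Ranking by ratio (data value/g): gas sampler 0.35, gimbal camera 0.34, GPS-RTK module 0.33, magnetometer 0.32.
Magnetometer + soil-moisture probe + GPS-RTK module + thermal camera + gimbal camera uses 1446 of the 1448 g and totals 442.
Next best is anemometer + magnetometer + multispectral imager + GPS-RTK module + gimbal camera at 437 (1446 g) — short by 5.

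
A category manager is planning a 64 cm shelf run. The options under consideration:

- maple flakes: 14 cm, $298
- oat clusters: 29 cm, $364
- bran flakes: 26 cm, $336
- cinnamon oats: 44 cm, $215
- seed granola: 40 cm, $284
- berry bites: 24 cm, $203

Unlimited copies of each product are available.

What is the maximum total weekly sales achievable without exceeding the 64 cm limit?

Best packing: 4×maple flakes — 56 cm, 1192 total.

1192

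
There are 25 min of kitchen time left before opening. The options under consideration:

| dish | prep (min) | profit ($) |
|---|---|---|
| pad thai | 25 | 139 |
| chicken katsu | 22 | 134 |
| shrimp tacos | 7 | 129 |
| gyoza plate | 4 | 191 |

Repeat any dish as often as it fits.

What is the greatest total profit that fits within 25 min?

The ratio ordering already packs tightly: 6×gyoza plate, 24 min, 1146.
No other feasible combination exceeds 1146.

1146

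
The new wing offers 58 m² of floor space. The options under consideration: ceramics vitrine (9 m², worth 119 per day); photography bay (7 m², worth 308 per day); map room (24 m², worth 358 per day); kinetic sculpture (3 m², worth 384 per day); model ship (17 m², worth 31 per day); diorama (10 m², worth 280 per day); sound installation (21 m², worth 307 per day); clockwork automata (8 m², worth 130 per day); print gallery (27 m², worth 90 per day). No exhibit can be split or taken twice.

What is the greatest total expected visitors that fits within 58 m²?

1528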